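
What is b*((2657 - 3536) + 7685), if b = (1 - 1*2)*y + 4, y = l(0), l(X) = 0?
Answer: 27224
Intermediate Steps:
y = 0
b = 4 (b = (1 - 1*2)*0 + 4 = (1 - 2)*0 + 4 = -1*0 + 4 = 0 + 4 = 4)
b*((2657 - 3536) + 7685) = 4*((2657 - 3536) + 7685) = 4*(-879 + 7685) = 4*6806 = 27224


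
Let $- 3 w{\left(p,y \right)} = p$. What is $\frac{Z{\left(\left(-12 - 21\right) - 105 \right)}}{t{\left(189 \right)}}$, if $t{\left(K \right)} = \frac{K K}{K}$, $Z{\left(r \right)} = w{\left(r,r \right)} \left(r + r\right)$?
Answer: $- \frac{4232}{63} \approx -67.175$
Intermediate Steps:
$w{\left(p,y \right)} = - \frac{p}{3}$
$Z{\left(r \right)} = - \frac{2 r^{2}}{3}$ ($Z{\left(r \right)} = - \frac{r}{3} \left(r + r\right) = - \frac{r}{3} \cdot 2 r = - \frac{2 r^{2}}{3}$)
$t{\left(K \right)} = K$ ($t{\left(K \right)} = \frac{K^{2}}{K} = K$)
$\frac{Z{\left(\left(-12 - 21\right) - 105 \right)}}{t{\left(189 \right)}} = \frac{\left(- \frac{2}{3}\right) \left(\left(-12 - 21\right) - 105\right)^{2}}{189} = - \frac{2 \left(-33 - 105\right)^{2}}{3} \cdot \frac{1}{189} = - \frac{2 \left(-138\right)^{2}}{3} \cdot \frac{1}{189} = \left(- \frac{2}{3}\right) 19044 \cdot \frac{1}{189} = \left(-12696\right) \frac{1}{189} = - \frac{4232}{63}$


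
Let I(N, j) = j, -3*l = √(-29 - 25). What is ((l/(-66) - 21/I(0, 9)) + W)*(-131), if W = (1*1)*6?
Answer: -1441/3 - 131*I*√6/66 ≈ -480.33 - 4.8619*I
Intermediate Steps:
W = 6 (W = 1*6 = 6)
l = -I*√6 (l = -√(-29 - 25)/3 = -I*√6 ≈ -2.4495*I)
((l/(-66) - 21/I(0, 9)) + W)*(-131) = ((-I*√6/(-66) - 21/9) + 6)*(-131) = ((-I*√6*(-1/66) - 21*⅑) + 6)*(-131) = ((I*√6/66 - 7/3) + 6)*(-131) = ((-7/3 + I*√6/66) + 6)*(-131) = (11/3 + I*√6/66)*(-131) = -1441/3 - 131*I*√6/66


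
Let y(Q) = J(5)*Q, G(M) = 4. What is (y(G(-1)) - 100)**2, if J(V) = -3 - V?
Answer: 17424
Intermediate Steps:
y(Q) = -8*Q (y(Q) = (-3 - 1*5)*Q = (-3 - 5)*Q = -8*Q)
(y(G(-1)) - 100)**2 = (-8*4 - 100)**2 = (-32 - 100)**2 = (-132)**2 = 17424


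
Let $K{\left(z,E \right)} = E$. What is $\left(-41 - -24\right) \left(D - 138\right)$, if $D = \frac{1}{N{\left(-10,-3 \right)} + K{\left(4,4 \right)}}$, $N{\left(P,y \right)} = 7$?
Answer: $\frac{25789}{11} \approx 2344.5$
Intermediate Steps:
$D = \frac{1}{11}$ ($D = \frac{1}{7 + 4} = \frac{1}{11} \approx 0.090909$)
$\left(-41 - -24\right) \left(D - 138\right) = \left(-41 - -24\right) \left(\frac{1}{11} - 138\right) = \left(-41 + 24\right) \left(- \frac{1517}{11}\right) = \left(-17\right) \left(- \frac{1517}{11}\right) = \frac{25789}{11}$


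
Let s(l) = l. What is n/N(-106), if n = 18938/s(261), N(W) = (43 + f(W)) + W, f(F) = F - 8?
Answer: -18938/46197 ≈ -0.40994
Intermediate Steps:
f(F) = -8 + F
N(W) = 35 + 2*W (N(W) = (43 + (-8 + W)) + W = (35 + W) + W = 35 + 2*W)
n = 18938/261 ≈ 72.559
n/N(-106) = 18938/(261*(35 + 2*(-106))) = 18938/(261*(35 - 212)) = (18938/261)/(-177) = (18938/261)*(-1/177) = -18938/46197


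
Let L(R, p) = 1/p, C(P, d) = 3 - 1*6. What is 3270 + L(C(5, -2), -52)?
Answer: 170039/52 ≈ 3270.0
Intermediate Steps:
C(P, d) = -3 (C(P, d) = 3 - 6 = -3)
3270 + L(C(5, -2), -52) = 3270 + 1/(-52) = 3270 - 1/52 = 170039/52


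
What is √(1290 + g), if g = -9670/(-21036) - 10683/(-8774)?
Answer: √687536288313253203/23071233 ≈ 35.940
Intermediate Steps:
g = 38696521/23071233 (g = -9670*(-1/21036) - 10683*(-1/8774) = 4835/10518 + 10683/8774 = 38696521/23071233 ≈ 1.6773)
√(1290 + g) = √(1290 + 38696521/23071233) = √(29800587091/23071233) = √687536288313253203/23071233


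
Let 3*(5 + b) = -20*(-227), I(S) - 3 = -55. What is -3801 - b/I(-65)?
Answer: -588431/156 ≈ -3772.0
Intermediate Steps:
I(S) = -52 (I(S) = 3 - 55 = -52)
b = 4525/3 (b = -5 + (-20*(-227))/3 = -5 + (1/3)*4540 = -5 + 4540/3 = 4525/3 ≈ 1508.3)
-3801 - b/I(-65) = -3801 - 4525/(3*(-52)) = -3801 - 4525*(-1)/(3*52) = -3801 - 1*(-4525/156) = -3801 + 4525/156 = -588431/156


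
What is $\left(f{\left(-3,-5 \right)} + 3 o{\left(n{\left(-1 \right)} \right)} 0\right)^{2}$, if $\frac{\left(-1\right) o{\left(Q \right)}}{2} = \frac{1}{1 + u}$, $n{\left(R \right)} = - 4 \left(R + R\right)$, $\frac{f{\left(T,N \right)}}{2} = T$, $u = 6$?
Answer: $36$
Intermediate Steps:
$f{\left(T,N \right)} = 2 T$
$n{\left(R \right)} = - 8 R$ ($n{\left(R \right)} = - 4 \cdot 2 R = - 8 R$)
$o{\left(Q \right)} = - \frac{2}{7}$ ($o{\left(Q \right)} = - \frac{2}{1 + 6} = - \frac{2}{7}$)
$\left(f{\left(-3,-5 \right)} + 3 o{\left(n{\left(-1 \right)} \right)} 0\right)^{2} = \left(2 \left(-3\right) + 3 \left(- \frac{2}{7}\right) 0\right)^{2} = \left(-6 - 0\right)^{2} = \left(-6 + 0\right)^{2} = \left(-6\right)^{2} = 36$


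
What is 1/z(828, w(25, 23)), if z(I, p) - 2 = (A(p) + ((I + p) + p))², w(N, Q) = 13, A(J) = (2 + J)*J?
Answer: 1/1100403 ≈ 9.0876e-7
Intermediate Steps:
A(J) = J*(2 + J)
z(I, p) = 2 + (I + 2*p + p*(2 + p))² (z(I, p) = 2 + (p*(2 + p) + ((I + p) + p))² = 2 + (p*(2 + p) + (I + 2*p))² = 2 + (I + 2*p + p*(2 + p))²)
1/z(828, w(25, 23)) = 1/(2 + (828 + 13² + 4*13)²) = 1/(2 + (828 + 169 + 52)²) = 1/(2 + 1049²) = 1/(2 + 1100401) = 1/1100403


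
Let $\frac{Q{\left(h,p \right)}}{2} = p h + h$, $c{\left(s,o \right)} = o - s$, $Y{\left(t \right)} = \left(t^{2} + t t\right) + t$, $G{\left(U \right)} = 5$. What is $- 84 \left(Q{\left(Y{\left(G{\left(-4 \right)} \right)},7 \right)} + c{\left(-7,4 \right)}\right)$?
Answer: $-74844$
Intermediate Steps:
$Y{\left(t \right)} = t + 2 t^{2}$ ($Y{\left(t \right)} = \left(t^{2} + t^{2}\right) + t = 2 t^{2} + t = t + 2 t^{2}$)
$Q{\left(h,p \right)} = 2 h + 2 h p$ ($Q{\left(h,p \right)} = 2 \left(p h + h\right) = 2 \left(h p + h\right) = 2 \left(h + h p\right) = 2 h + 2 h p$)
$- 84 \left(Q{\left(Y{\left(G{\left(-4 \right)} \right)},7 \right)} + c{\left(-7,4 \right)}\right) = - 84 \left(2 \cdot 5 \left(1 + 2 \cdot 5\right) \left(1 + 7\right) + \left(4 - -7\right)\right) = - 84 \left(2 \cdot 5 \left(1 + 10\right) 8 + \left(4 + 7\right)\right) = - 84 \left(2 \cdot 5 \cdot 11 \cdot 8 + 11\right) = - 84 \left(2 \cdot 55 \cdot 8 + 11\right) = - 84 \left(880 + 11\right) = \left(-84\right) 891 = -74844$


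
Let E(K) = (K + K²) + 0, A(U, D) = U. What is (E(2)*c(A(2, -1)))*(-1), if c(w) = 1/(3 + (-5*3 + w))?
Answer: ⅗ ≈ 0.60000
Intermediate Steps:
c(w) = 1/(-12 + w) (c(w) = 1/(3 + (-15 + w)) = 1/(-12 + w))
E(K) = K + K²
(E(2)*c(A(2, -1)))*(-1) = ((2*(1 + 2))/(-12 + 2))*(-1) = ((2*3)/(-10))*(-1) = (6*(-⅒))*(-1) = -⅗*(-1) = ⅗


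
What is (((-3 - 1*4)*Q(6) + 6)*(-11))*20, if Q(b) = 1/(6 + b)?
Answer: -3575/3 ≈ -1191.7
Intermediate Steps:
(((-3 - 1*4)*Q(6) + 6)*(-11))*20 = (((-3 - 1*4)/(6 + 6) + 6)*(-11))*20 = (((-3 - 4)/12 + 6)*(-11))*20 = ((-7*1/12 + 6)*(-11))*20 = ((-7/12 + 6)*(-11))*20 = ((65/12)*(-11))*20 = -715/12*20 = -3575/3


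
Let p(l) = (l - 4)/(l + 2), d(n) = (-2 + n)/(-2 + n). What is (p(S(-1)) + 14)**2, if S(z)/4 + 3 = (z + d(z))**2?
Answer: 6084/25 ≈ 243.36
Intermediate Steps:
d(n) = 1
S(z) = -12 + 4*(1 + z)**2 (S(z) = -12 + 4*(z + 1)**2 = -12 + 4*(1 + z)**2)
p(l) = (-4 + l)/(2 + l)
(p(S(-1)) + 14)**2 = ((-4 + (-12 + 4*(1 - 1)**2))/(2 + (-12 + 4*(1 - 1)**2)) + 14)**2 = ((-4 + (-12 + 4*0**2))/(2 + (-12 + 4*0**2)) + 14)**2 = ((-4 + (-12 + 4*0))/(2 + (-12 + 4*0)) + 14)**2 = ((-4 + (-12 + 0))/(2 + (-12 + 0)) + 14)**2 = ((-4 - 12)/(2 - 12) + 14)**2 = (-16/(-10) + 14)**2 = (-1/10*(-16) + 14)**2 = (8/5 + 14)**2 = (78/5)**2 = 6084/25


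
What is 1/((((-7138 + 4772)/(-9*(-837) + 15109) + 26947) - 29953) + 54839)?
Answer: 11321/586800210 ≈ 1.9293e-5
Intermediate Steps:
1/((((-7138 + 4772)/(-9*(-837) + 15109) + 26947) - 29953) + 54839) = 1/(((-2366/(7533 + 15109) + 26947) - 29953) + 54839) = 1/(((-2366/22642 + 26947) - 29953) + 54839) = 1/(((-2366*1/22642 + 26947) - 29953) + 54839) = 1/(((-1183/11321 + 26947) - 29953) + 54839) = 1/((305065804/11321 - 29953) + 54839) = 1/(-34032109/11321 + 54839) = 1/(586800210/11321) = 11321/586800210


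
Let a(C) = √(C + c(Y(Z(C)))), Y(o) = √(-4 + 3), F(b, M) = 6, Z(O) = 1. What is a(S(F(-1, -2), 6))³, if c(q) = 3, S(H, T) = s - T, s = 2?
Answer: -I ≈ -1.0*I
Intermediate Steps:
Y(o) = I (Y(o) = √(-1) = I)
S(H, T) = 2 - T
a(C) = √(3 + C) (a(C) = √(C + 3) = √(3 + C))
a(S(F(-1, -2), 6))³ = (√(3 + (2 - 1*6)))³ = (√(3 + (2 - 6)))³ = (√(3 - 4))³ = (√(-1))³ = I³ = -I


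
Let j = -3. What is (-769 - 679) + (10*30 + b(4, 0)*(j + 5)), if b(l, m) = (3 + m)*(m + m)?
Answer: -1148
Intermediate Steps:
b(l, m) = 2*m*(3 + m) (b(l, m) = (3 + m)*(2*m) = 2*m*(3 + m))
(-769 - 679) + (10*30 + b(4, 0)*(j + 5)) = (-769 - 679) + (10*30 + (2*0*(3 + 0))*(-3 + 5)) = -1448 + (300 + (2*0*3)*2) = -1448 + (300 + 0*2) = -1448 + (300 + 0) = -1448 + 300 = -1148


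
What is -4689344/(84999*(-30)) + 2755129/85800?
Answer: 19045748747/560993400 ≈ 33.950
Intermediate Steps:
-4689344/(84999*(-30)) + 2755129/85800 = -4689344/(-2549970) + 2755129*(1/85800) = -4689344*(-1/2549970) + 211933/6600 = 2344672/1274985 + 211933/6600 = 19045748747/560993400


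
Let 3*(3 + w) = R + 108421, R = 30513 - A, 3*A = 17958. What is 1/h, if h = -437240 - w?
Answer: -1/481553 ≈ -2.0766e-6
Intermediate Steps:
A = 5986 (A = (⅓)*17958 = 5986)
R = 24527 (R = 30513 - 1*5986 = 30513 - 5986 = 24527)
w = 44313 (w = -3 + (24527 + 108421)/3 = -3 + (⅓)*132948 = -3 + 44316 = 44313)
h = -481553 (h = -437240 - 1*44313 = -437240 - 44313 = -481553)
1/h = 1/(-481553) = -1/481553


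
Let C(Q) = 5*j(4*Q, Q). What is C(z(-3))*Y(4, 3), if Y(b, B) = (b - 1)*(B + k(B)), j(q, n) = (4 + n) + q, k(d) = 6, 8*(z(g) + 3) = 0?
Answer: -1485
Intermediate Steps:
z(g) = -3 (z(g) = -3 + (⅛)*0 = -3 + 0 = -3)
j(q, n) = 4 + n + q
Y(b, B) = (-1 + b)*(6 + B) (Y(b, B) = (b - 1)*(B + 6) = (-1 + b)*(6 + B))
C(Q) = 20 + 25*Q (C(Q) = 5*(4 + Q + 4*Q) = 5*(4 + 5*Q) = 20 + 25*Q)
C(z(-3))*Y(4, 3) = (20 + 25*(-3))*(-6 - 1*3 + 6*4 + 3*4) = (20 - 75)*(-6 - 3 + 24 + 12) = -55*27 = -1485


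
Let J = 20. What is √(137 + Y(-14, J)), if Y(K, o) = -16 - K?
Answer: 3*√15 ≈ 11.619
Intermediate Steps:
√(137 + Y(-14, J)) = √(137 + (-16 - 1*(-14))) = √(137 + (-16 + 14)) = √(137 - 2) = √135 = 3*√15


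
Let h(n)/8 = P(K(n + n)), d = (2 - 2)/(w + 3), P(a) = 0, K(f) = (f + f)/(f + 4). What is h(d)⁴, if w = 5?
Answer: 0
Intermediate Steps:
K(f) = 2*f/(4 + f) (K(f) = (2*f)/(4 + f) = 2*f/(4 + f))
d = 0 (d = (2 - 2)/(5 + 3) = 0/8 = 0*(⅛) = 0)
h(n) = 0 (h(n) = 8*0 = 0)
h(d)⁴ = 0⁴ = 0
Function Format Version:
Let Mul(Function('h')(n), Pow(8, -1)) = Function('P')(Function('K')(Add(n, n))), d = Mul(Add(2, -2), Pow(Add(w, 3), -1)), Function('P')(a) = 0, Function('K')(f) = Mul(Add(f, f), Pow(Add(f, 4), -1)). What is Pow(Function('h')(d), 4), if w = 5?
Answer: 0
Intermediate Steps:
Function('K')(f) = Mul(2, f, Pow(Add(4, f), -1)) (Function('K')(f) = Mul(Mul(2, f), Pow(Add(4, f), -1)) = Mul(2, f, Pow(Add(4, f), -1)))
d = 0 (d = Mul(Add(2, -2), Pow(Add(5, 3), -1)) = Mul(0, Pow(8, -1)) = Mul(0, Rational(1, 8)) = 0)
Function('h')(n) = 0 (Function('h')(n) = Mul(8, 0) = 0)
Pow(Function('h')(d), 4) = Pow(0, 4) = 0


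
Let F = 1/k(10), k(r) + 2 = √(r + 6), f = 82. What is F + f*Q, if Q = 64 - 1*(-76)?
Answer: 22961/2 ≈ 11481.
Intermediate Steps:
Q = 140 (Q = 64 + 76 = 140)
k(r) = -2 + √(6 + r) (k(r) = -2 + √(r + 6) = -2 + √(6 + r))
F = ½ (F = 1/(-2 + √(6 + 10)) = 1/(-2 + √16) = 1/(-2 + 4) = 1/2 = ½ ≈ 0.50000)
F + f*Q = ½ + 82*140 = ½ + 11480 = 22961/2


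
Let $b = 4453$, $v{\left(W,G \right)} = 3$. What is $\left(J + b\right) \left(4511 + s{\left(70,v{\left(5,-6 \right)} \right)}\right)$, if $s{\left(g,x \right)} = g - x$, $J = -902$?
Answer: $16256478$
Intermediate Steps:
$\left(J + b\right) \left(4511 + s{\left(70,v{\left(5,-6 \right)} \right)}\right) = \left(-902 + 4453\right) \left(4511 + \left(70 - 3\right)\right) = 3551 \left(4511 + \left(70 - 3\right)\right) = 3551 \left(4511 + 67\right) = 3551 \cdot 4578 = 16256478$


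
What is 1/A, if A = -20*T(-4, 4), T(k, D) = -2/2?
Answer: 1/20 ≈ 0.050000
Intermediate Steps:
T(k, D) = -1 (T(k, D) = -2*1/2 = -1)
A = 20 (A = -20*(-1) = 20)
1/A = 1/20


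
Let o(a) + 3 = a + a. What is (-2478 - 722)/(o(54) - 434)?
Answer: 3200/329 ≈ 9.7264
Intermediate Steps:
o(a) = -3 + 2*a (o(a) = -3 + (a + a) = -3 + 2*a)
(-2478 - 722)/(o(54) - 434) = (-2478 - 722)/((-3 + 2*54) - 434) = -3200/((-3 + 108) - 434) = -3200/(105 - 434) = -3200/(-329) = -3200*(-1/329) = 3200/329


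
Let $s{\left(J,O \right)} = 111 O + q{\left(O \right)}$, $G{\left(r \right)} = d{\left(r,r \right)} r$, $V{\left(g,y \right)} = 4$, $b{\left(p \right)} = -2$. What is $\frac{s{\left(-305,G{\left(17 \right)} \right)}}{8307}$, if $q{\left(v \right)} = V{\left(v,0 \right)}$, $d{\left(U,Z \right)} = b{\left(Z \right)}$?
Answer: $- \frac{290}{639} \approx -0.45383$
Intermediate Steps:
$d{\left(U,Z \right)} = -2$
$q{\left(v \right)} = 4$
$G{\left(r \right)} = - 2 r$
$s{\left(J,O \right)} = 4 + 111 O$ ($s{\left(J,O \right)} = 111 O + 4 = 4 + 111 O$)
$\frac{s{\left(-305,G{\left(17 \right)} \right)}}{8307} = \frac{4 + 111 \left(\left(-2\right) 17\right)}{8307} = \left(4 + 111 \left(-34\right)\right) \frac{1}{8307} = \left(4 - 3774\right) \frac{1}{8307} = \left(-3770\right) \frac{1}{8307} = - \frac{290}{639}$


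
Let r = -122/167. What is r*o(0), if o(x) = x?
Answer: 0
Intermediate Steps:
r = -122/167 (r = -122*1/167 = -122/167 ≈ -0.73054)
r*o(0) = -122/167*0 = 0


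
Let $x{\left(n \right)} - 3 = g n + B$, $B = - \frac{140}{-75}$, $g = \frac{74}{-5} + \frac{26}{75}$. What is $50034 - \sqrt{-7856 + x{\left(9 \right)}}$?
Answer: $50034 - \frac{i \sqrt{1795773}}{15} \approx 50034.0 - 89.338 i$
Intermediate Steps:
$g = - \frac{1084}{75}$ ($g = 74 \left(- \frac{1}{5}\right) + 26 \cdot \frac{1}{75} = - \frac{74}{5} + \frac{26}{75} = - \frac{1084}{75} \approx -14.453$)
$B = \frac{28}{15}$ ($B = \left(-140\right) \left(- \frac{1}{75}\right) = \frac{28}{15} \approx 1.8667$)
$x{\left(n \right)} = \frac{73}{15} - \frac{1084 n}{75}$ ($x{\left(n \right)} = 3 - \left(- \frac{28}{15} + \frac{1084 n}{75}\right) = \frac{73}{15} - \frac{1084 n}{75}$)
$50034 - \sqrt{-7856 + x{\left(9 \right)}} = 50034 - \sqrt{-7856 + \left(\frac{73}{15} - \frac{3252}{25}\right)} = 50034 - \sqrt{-7856 - \frac{9391}{75}} = 50034 - \sqrt{- \frac{598591}{75}} = 50034 - \frac{i \sqrt{1795773}}{15}$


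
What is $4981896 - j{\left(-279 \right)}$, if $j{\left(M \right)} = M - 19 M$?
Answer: $4976874$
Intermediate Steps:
$j{\left(M \right)} = - 18 M$
$4981896 - j{\left(-279 \right)} = 4981896 - \left(-18\right) \left(-279\right) = 4981896 - 5022 = 4976874$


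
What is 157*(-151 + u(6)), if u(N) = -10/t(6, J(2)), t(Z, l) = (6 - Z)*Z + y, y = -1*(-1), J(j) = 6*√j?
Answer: -25277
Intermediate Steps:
y = 1
t(Z, l) = 1 + Z*(6 - Z) (t(Z, l) = (6 - Z)*Z + 1 = Z*(6 - Z) + 1 = 1 + Z*(6 - Z))
u(N) = -10 (u(N) = -10/(1 - 1*6² + 6*6) = -10/(1 - 1*36 + 36) = -10/(1 - 36 + 36) = -10/1 = -10*1 = -10)
157*(-151 + u(6)) = 157*(-151 - 10) = 157*(-161) = -25277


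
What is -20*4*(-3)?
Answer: 240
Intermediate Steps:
-20*4*(-3) = -4*20*(-3) = -80*(-3) = 240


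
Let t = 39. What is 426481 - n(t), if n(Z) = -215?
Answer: 426696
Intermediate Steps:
426481 - n(t) = 426481 - 1*(-215) = 426481 + 215 = 426696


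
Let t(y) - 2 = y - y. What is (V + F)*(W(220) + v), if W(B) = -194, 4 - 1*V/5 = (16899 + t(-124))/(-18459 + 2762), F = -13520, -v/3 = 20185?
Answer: 12868156621255/15697 ≈ 8.1978e+8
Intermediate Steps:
v = -60555 (v = -3*20185 = -60555)
t(y) = 2 (t(y) = 2 + (y - y) = 2 + 0 = 2)
V = 398445/15697 (V = 20 - 5*(16899 + 2)/(-18459 + 2762) = 20 - 84505/(-15697) = 20 - 84505*(-1)/15697 = 20 - 5*(-16901/15697) = 20 + 84505/15697 = 398445/15697 ≈ 25.384)
(V + F)*(W(220) + v) = (398445/15697 - 13520)*(-194 - 60555) = -211824995/15697*(-60749) = 12868156621255/15697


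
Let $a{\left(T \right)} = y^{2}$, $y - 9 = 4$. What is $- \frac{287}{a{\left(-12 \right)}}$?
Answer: $- \frac{287}{169} \approx -1.6982$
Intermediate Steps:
$y = 13$ ($y = 9 + 4 = 13$)
$a{\left(T \right)} = 169$ ($a{\left(T \right)} = 13^{2} = 169$)
$- \frac{287}{a{\left(-12 \right)}} = - \frac{287}{169}$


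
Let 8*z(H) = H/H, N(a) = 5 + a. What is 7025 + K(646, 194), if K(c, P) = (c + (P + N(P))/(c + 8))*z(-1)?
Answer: 12392559/1744 ≈ 7105.8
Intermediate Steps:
z(H) = ⅛ (z(H) = (H/H)/8 = (⅛)*1 = ⅛)
K(c, P) = c/8 + (5 + 2*P)/(8*(8 + c)) (K(c, P) = (c + (P + (5 + P))/(c + 8))*(⅛) = (c + (5 + 2*P)/(8 + c))*(⅛) = c/8 + (5 + 2*P)/(8*(8 + c)))
7025 + K(646, 194) = 7025 + (5 + 646² + 2*194 + 8*646)/(8*(8 + 646)) = 7025 + (⅛)*(5 + 417316 + 388 + 5168)/654 = 7025 + (⅛)*(1/654)*422877 = 7025 + 140959/1744 = 12392559/1744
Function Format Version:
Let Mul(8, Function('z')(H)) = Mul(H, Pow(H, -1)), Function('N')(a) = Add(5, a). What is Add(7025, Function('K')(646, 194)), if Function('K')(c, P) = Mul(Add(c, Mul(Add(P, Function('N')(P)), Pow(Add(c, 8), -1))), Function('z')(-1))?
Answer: Rational(12392559, 1744) ≈ 7105.8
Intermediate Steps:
Function('z')(H) = Rational(1, 8) (Function('z')(H) = Mul(Rational(1, 8), Mul(H, Pow(H, -1))) = Mul(Rational(1, 8), 1) = Rational(1, 8))
Function('K')(c, P) = Add(Mul(Rational(1, 8), c), Mul(Rational(1, 8), Pow(Add(8, c), -1), Add(5, Mul(2, P)))) (Function('K')(c, P) = Mul(Add(c, Mul(Add(P, Add(5, P)), Pow(Add(c, 8), -1))), Rational(1, 8)) = Mul(Add(c, Mul(Add(5, Mul(2, P)), Pow(Add(8, c), -1))), Rational(1, 8)) = Mul(Add(c, Mul(Pow(Add(8, c), -1), Add(5, Mul(2, P)))), Rational(1, 8)) = Add(Mul(Rational(1, 8), c), Mul(Rational(1, 8), Pow(Add(8, c), -1), Add(5, Mul(2, P)))))
Add(7025, Function('K')(646, 194)) = Add(7025, Mul(Rational(1, 8), Pow(Add(8, 646), -1), Add(5, Pow(646, 2), Mul(2, 194), Mul(8, 646)))) = Add(7025, Mul(Rational(1, 8), Pow(654, -1), Add(5, 417316, 388, 5168))) = Add(7025, Mul(Rational(1, 8), Rational(1, 654), 422877)) = Add(7025, Rational(140959, 1744)) = Rational(12392559, 1744)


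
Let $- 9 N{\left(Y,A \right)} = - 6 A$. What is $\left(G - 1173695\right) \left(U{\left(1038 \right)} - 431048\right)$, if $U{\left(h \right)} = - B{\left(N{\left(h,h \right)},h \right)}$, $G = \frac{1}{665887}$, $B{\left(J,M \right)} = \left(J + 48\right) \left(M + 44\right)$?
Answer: $\frac{962654853593697792}{665887} \approx 1.4457 \cdot 10^{12}$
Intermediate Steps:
$N{\left(Y,A \right)} = \frac{2 A}{3}$ ($N{\left(Y,A \right)} = - \frac{\left(-6\right) A}{9} = \frac{2 A}{3}$)
$B{\left(J,M \right)} = \left(44 + M\right) \left(48 + J\right)$ ($B{\left(J,M \right)} = \left(48 + J\right) \left(44 + M\right) = \left(44 + M\right) \left(48 + J\right)$)
$G = \frac{1}{665887} \approx 1.5018 \cdot 10^{-6}$
$U{\left(h \right)} = -2112 - \frac{232 h}{3} - \frac{2 h^{2}}{3}$ ($U{\left(h \right)} = - (2112 + 44 \frac{2 h}{3} + 48 h + \frac{2 h}{3} h) = - (2112 + \frac{88 h}{3} + 48 h + \frac{2 h^{2}}{3}) = - (2112 + \frac{2 h^{2}}{3} + \frac{232 h}{3}) = -2112 - \frac{232 h}{3} - \frac{2 h^{2}}{3}$)
$\left(G - 1173695\right) \left(U{\left(1038 \right)} - 431048\right) = \left(\frac{1}{665887} - 1173695\right) \left(\left(-2112 - 80272 - \frac{2 \cdot 1038^{2}}{3}\right) - 431048\right) = - \frac{781548242464 \left(\left(-2112 - 80272 - 718296\right) - 431048\right)}{665887} = - \frac{781548242464 \left(-800680 - 431048\right)}{665887} = \left(- \frac{781548242464}{665887}\right) \left(-1231728\right) = \frac{962654853593697792}{665887}$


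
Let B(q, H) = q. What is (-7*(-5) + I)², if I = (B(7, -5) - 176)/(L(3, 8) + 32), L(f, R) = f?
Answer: 1115136/1225 ≈ 910.32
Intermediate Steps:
I = -169/35 (I = (7 - 176)/(3 + 32) = -169/35 ≈ -4.8286)
(-7*(-5) + I)² = (-7*(-5) - 169/35)² = (35 - 169/35)² = (1056/35)² = 1115136/1225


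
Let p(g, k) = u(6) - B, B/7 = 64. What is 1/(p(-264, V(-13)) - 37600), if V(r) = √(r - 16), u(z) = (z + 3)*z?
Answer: -1/37994 ≈ -2.6320e-5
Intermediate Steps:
B = 448 (B = 7*64 = 448)
u(z) = z*(3 + z) (u(z) = (3 + z)*z = z*(3 + z))
V(r) = √(-16 + r)
p(g, k) = -394 (p(g, k) = 6*(3 + 6) - 1*448 = 6*9 - 448 = 54 - 448 = -394)
1/(p(-264, V(-13)) - 37600) = 1/(-394 - 37600) = 1/(-37994) = -1/37994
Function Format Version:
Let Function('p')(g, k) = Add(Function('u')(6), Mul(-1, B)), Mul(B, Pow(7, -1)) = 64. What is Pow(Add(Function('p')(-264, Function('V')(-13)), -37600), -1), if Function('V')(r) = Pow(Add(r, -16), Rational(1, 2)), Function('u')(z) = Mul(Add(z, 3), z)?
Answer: Rational(-1, 37994) ≈ -2.6320e-5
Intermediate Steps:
B = 448 (B = Mul(7, 64) = 448)
Function('u')(z) = Mul(z, Add(3, z)) (Function('u')(z) = Mul(Add(3, z), z) = Mul(z, Add(3, z)))
Function('V')(r) = Pow(Add(-16, r), Rational(1, 2))
Function('p')(g, k) = -394 (Function('p')(g, k) = Add(Mul(6, Add(3, 6)), Mul(-1, 448)) = Add(Mul(6, 9), -448) = Add(54, -448) = -394)
Pow(Add(Function('p')(-264, Function('V')(-13)), -37600), -1) = Pow(Add(-394, -37600), -1) = Pow(-37994, -1) = Rational(-1, 37994)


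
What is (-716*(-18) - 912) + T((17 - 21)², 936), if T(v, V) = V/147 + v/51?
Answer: 29944720/2499 ≈ 11983.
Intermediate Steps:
T(v, V) = v/51 + V/147 (T(v, V) = V*(1/147) + v*(1/51) = V/147 + v/51 = v/51 + V/147)
(-716*(-18) - 912) + T((17 - 21)², 936) = (-716*(-18) - 912) + ((17 - 21)²/51 + (1/147)*936) = (12888 - 912) + ((1/51)*(-4)² + 312/49) = 11976 + ((1/51)*16 + 312/49) = 11976 + (16/51 + 312/49) = 11976 + 16696/2499 = 29944720/2499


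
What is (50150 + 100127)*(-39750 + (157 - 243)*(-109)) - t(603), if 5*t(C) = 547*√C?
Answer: -4564814152 - 1641*√67/5 ≈ -4.5648e+9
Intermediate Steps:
t(C) = 547*√C/5 (t(C) = (547*√C)/5 = 547*√C/5)
(50150 + 100127)*(-39750 + (157 - 243)*(-109)) - t(603) = (50150 + 100127)*(-39750 + (157 - 243)*(-109)) - 547*√603/5 = 150277*(-39750 - 86*(-109)) - 547*3*√67/5 = 150277*(-39750 + 9374) - 1641*√67/5 = 150277*(-30376) - 1641*√67/5 = -4564814152 - 1641*√67/5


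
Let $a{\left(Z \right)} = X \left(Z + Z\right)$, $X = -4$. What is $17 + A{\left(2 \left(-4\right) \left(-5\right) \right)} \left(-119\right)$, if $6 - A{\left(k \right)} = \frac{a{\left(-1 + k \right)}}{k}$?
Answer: $- \frac{8126}{5} \approx -1625.2$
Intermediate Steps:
$a{\left(Z \right)} = - 8 Z$ ($a{\left(Z \right)} = - 4 \left(Z + Z\right) = - 4 \cdot 2 Z = - 8 Z$)
$A{\left(k \right)} = 6 - \frac{8 - 8 k}{k}$ ($A{\left(k \right)} = 6 - \frac{\left(-8\right) \left(-1 + k\right)}{k} = 6 - \frac{8 - 8 k}{k}$)
$17 + A{\left(2 \left(-4\right) \left(-5\right) \right)} \left(-119\right) = 17 + \left(14 - \frac{8}{2 \left(-4\right) \left(-5\right)}\right) \left(-119\right) = 17 + \left(14 - \frac{8}{\left(-8\right) \left(-5\right)}\right) \left(-119\right) = 17 + \left(14 - \frac{8}{40}\right) \left(-119\right) = 17 + \left(14 - \frac{1}{5}\right) \left(-119\right) = 17 + \frac{69}{5} \left(-119\right) = 17 - \frac{8211}{5} = - \frac{8126}{5}$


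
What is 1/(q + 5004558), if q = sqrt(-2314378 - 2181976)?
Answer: 2502279/12522802635859 - I*sqrt(4496354)/25045605271718 ≈ 1.9982e-7 - 8.4664e-11*I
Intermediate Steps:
q = I*sqrt(4496354) (q = sqrt(-4496354) = I*sqrt(4496354) ≈ 2120.5*I)
1/(q + 5004558) = 1/(I*sqrt(4496354) + 5004558) = 1/(5004558 + I*sqrt(4496354))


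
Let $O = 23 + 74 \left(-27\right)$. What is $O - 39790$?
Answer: $-41765$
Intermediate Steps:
$O = -1975$ ($O = 23 - 1998 = -1975$)
$O - 39790 = -1975 - 39790 = -41765$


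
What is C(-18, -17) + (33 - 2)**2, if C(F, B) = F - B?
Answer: 960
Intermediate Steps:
C(-18, -17) + (33 - 2)**2 = (-18 - 1*(-17)) + (33 - 2)**2 = (-18 + 17) + 31**2 = -1 + 961 = 960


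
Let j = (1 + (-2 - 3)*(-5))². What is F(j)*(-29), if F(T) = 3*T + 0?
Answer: -58812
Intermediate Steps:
j = 676 (j = (1 - 5*(-5))² = (1 + 25)² = 26² = 676)
F(T) = 3*T
F(j)*(-29) = (3*676)*(-29) = 2028*(-29) = -58812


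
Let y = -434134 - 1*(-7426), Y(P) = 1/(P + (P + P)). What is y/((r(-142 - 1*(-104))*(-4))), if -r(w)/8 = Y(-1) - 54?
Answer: 320031/1304 ≈ 245.42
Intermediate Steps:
Y(P) = 1/(3*P) (Y(P) = 1/(P + 2*P) = 1/(3*P))
r(w) = 1304/3 (r(w) = -8*((1/3)/(-1) - 54) = -8*((1/3)*(-1) - 54) = -8*(-1/3 - 54) = -8*(-163/3) = 1304/3)
y = -426708 (y = -434134 + 7426 = -426708)
y/((r(-142 - 1*(-104))*(-4))) = -426708/((1304/3)*(-4)) = -426708/(-5216/3) = -426708*(-3/5216) = 320031/1304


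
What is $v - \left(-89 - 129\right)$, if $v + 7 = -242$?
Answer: $-31$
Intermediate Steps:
$v = -249$ ($v = -7 - 242 = -249$)
$v - \left(-89 - 129\right) = -249 - \left(-89 - 129\right) = -249 - -218 = -249 + 218 = -31$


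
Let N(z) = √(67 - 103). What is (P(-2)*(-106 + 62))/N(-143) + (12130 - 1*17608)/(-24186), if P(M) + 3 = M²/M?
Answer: 913/4031 - 110*I/3 ≈ 0.22649 - 36.667*I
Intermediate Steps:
P(M) = -3 + M (P(M) = -3 + M²/M = -3 + M)
N(z) = 6*I (N(z) = √(-36) = 6*I)
(P(-2)*(-106 + 62))/N(-143) + (12130 - 1*17608)/(-24186) = ((-3 - 2)*(-106 + 62))/((6*I)) + (12130 - 1*17608)/(-24186) = (-5*(-44))*(-I/6) + (12130 - 17608)*(-1/24186) = 220*(-I/6) - 5478*(-1/24186) = -110*I/3 + 913/4031 = 913/4031 - 110*I/3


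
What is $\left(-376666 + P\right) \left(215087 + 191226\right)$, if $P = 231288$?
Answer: $-59068971314$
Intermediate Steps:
$\left(-376666 + P\right) \left(215087 + 191226\right) = \left(-376666 + 231288\right) \left(215087 + 191226\right) = \left(-145378\right) 406313 = -59068971314$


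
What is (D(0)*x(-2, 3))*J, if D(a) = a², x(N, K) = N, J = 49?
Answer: 0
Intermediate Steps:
(D(0)*x(-2, 3))*J = (0²*(-2))*49 = (0*(-2))*49 = 0*49 = 0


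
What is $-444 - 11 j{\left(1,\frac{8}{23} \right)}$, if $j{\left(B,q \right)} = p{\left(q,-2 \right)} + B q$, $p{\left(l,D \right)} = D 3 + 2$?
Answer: $- \frac{9288}{23} \approx -403.83$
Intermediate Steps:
$p{\left(l,D \right)} = 2 + 3 D$ ($p{\left(l,D \right)} = 3 D + 2 = 2 + 3 D$)
$j{\left(B,q \right)} = -4 + B q$ ($j{\left(B,q \right)} = \left(2 + 3 \left(-2\right)\right) + B q = \left(2 - 6\right) + B q = -4 + B q$)
$-444 - 11 j{\left(1,\frac{8}{23} \right)} = -444 - 11 \left(-4 + 1 \cdot \frac{8}{23}\right) = -444 - 11 \left(-4 + \frac{8}{23}\right) = -444 - - \frac{924}{23} = -444 + \frac{924}{23} = - \frac{9288}{23}$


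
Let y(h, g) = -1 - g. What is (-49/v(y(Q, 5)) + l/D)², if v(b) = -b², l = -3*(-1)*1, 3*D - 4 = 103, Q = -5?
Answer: 30991489/14837904 ≈ 2.0887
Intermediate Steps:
D = 107/3 (D = 4/3 + (⅓)*103 = 4/3 + 103/3 = 107/3 ≈ 35.667)
l = 3 (l = 3*1 = 3)
(-49/v(y(Q, 5)) + l/D)² = (-49*(-1/(-1 - 1*5)²) + 3/(107/3))² = (-49*(-1/(-1 - 5)²) + 3*(3/107))² = (-49/((-1*(-6)²)) + 9/107)² = (-49/((-1*36)) + 9/107)² = (-49/(-36) + 9/107)² = (-49*(-1/36) + 9/107)² = (49/36 + 9/107)² = (5567/3852)² = 30991489/14837904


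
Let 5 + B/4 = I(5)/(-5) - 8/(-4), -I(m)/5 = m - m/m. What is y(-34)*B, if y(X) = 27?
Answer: 108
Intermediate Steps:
I(m) = 5 - 5*m (I(m) = -5*(m - m/m) = -5*(m - 1*1) = -5*(m - 1) = -5*(-1 + m) = 5 - 5*m)
B = 4 (B = -20 + 4*((5 - 5*5)/(-5) - 8/(-4)) = -20 + 4*((5 - 25)*(-⅕) - 8*(-¼)) = -20 + 4*(-20*(-⅕) + 2) = -20 + 4*(4 + 2) = -20 + 4*6 = -20 + 24 = 4)
y(-34)*B = 27*4 = 108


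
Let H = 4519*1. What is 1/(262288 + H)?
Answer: 1/266807 ≈ 3.7480e-6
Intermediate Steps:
H = 4519
1/(262288 + H) = 1/(262288 + 4519) = 1/266807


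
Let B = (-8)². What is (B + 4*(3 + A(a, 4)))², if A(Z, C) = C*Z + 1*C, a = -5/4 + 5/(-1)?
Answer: 64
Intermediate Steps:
B = 64
a = -25/4 (a = -5*¼ + 5*(-1) = -5/4 - 5 = -25/4 ≈ -6.2500)
A(Z, C) = C + C*Z (A(Z, C) = C*Z + C = C + C*Z)
(B + 4*(3 + A(a, 4)))² = (64 + 4*(3 + 4*(1 - 25/4)))² = (64 + 4*(3 + 4*(-21/4)))² = (64 + 4*(3 - 21))² = (64 + 4*(-18))² = (64 - 72)² = (-8)² = 64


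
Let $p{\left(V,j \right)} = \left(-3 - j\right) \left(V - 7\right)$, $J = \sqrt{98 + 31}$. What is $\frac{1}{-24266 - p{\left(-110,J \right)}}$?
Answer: $- \frac{24617}{604230808} + \frac{117 \sqrt{129}}{604230808} \approx -3.8542 \cdot 10^{-5}$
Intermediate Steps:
$J = \sqrt{129} \approx 11.358$
$p{\left(V,j \right)} = \left(-7 + V\right) \left(-3 - j\right)$ ($p{\left(V,j \right)} = \left(-3 - j\right) \left(-7 + V\right) = \left(-7 + V\right) \left(-3 - j\right)$)
$\frac{1}{-24266 - p{\left(-110,J \right)}} = \frac{1}{-24266 - \left(21 - -330 + 7 \sqrt{129} - - 110 \sqrt{129}\right)} = \frac{1}{-24266 - \left(21 + 330 + 7 \sqrt{129} + 110 \sqrt{129}\right)} = \frac{1}{-24266 - \left(351 + 117 \sqrt{129}\right)} = \frac{1}{-24617 - 117 \sqrt{129}}$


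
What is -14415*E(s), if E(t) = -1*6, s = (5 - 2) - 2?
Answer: 86490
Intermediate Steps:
s = 1 (s = 3 - 2 = 1)
E(t) = -6
-14415*E(s) = -14415*(-6) = 86490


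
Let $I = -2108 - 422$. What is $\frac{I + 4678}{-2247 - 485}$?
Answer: $- \frac{537}{683} \approx -0.78624$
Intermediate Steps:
$I = -2530$
$\frac{I + 4678}{-2247 - 485} = \frac{-2530 + 4678}{-2247 - 485} = \frac{2148}{-2732} = 2148 \left(- \frac{1}{2732}\right) = - \frac{537}{683}$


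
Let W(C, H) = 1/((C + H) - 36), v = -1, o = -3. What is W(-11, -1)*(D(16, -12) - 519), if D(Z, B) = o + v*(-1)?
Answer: 521/48 ≈ 10.854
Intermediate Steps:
W(C, H) = 1/(-36 + C + H)
D(Z, B) = -2 (D(Z, B) = -3 - 1*(-1) = -3 + 1 = -2)
W(-11, -1)*(D(16, -12) - 519) = (-2 - 519)/(-36 - 11 - 1) = -521/(-48) = -1/48*(-521) = 521/48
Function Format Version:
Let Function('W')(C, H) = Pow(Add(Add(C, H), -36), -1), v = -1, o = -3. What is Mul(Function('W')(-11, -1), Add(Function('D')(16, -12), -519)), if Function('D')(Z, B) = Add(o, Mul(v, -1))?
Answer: Rational(521, 48) ≈ 10.854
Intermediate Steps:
Function('W')(C, H) = Pow(Add(-36, C, H), -1)
Function('D')(Z, B) = -2 (Function('D')(Z, B) = Add(-3, Mul(-1, -1)) = Add(-3, 1) = -2)
Mul(Function('W')(-11, -1), Add(Function('D')(16, -12), -519)) = Mul(Pow(Add(-36, -11, -1), -1), Add(-2, -519)) = Mul(Pow(-48, -1), -521) = Mul(Rational(-1, 48), -521) = Rational(521, 48)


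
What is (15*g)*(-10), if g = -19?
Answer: 2850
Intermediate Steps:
(15*g)*(-10) = (15*(-19))*(-10) = -285*(-10) = 2850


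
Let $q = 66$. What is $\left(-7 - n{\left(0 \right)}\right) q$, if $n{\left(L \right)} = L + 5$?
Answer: $-792$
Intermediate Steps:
$n{\left(L \right)} = 5 + L$
$\left(-7 - n{\left(0 \right)}\right) q = \left(-7 - \left(5 + 0\right)\right) 66 = \left(-7 - 5\right) 66 = \left(-12\right) 66 = -792$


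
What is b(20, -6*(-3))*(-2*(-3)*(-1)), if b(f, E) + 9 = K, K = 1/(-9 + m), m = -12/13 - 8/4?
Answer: 8448/155 ≈ 54.503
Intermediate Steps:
m = -38/13 (m = -12*1/13 - 8*1/4 = -12/13 - 2 = -38/13 ≈ -2.9231)
K = -13/155 (K = 1/(-9 - 38/13) = 1/(-155/13) = -13/155 ≈ -0.083871)
b(f, E) = -1408/155 (b(f, E) = -9 - 13/155 = -1408/155)
b(20, -6*(-3))*(-2*(-3)*(-1)) = -1408*(-2*(-3))*(-1)/155 = -8448*(-1)/155 = -1408/155*(-6) = 8448/155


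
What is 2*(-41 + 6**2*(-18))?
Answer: -1378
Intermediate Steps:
2*(-41 + 6**2*(-18)) = 2*(-41 + 36*(-18)) = 2*(-41 - 648) = 2*(-689) = -1378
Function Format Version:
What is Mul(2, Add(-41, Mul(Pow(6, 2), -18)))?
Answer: -1378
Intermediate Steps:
Mul(2, Add(-41, Mul(Pow(6, 2), -18))) = Mul(2, Add(-41, Mul(36, -18))) = Mul(2, Add(-41, -648)) = Mul(2, -689) = -1378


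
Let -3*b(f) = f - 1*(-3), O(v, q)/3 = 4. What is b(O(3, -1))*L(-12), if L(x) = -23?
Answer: 115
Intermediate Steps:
O(v, q) = 12 (O(v, q) = 3*4 = 12)
b(f) = -1 - f/3 (b(f) = -(f - 1*(-3))/3 = -(f + 3)/3 = -(3 + f)/3 = -1 - f/3)
b(O(3, -1))*L(-12) = (-1 - ⅓*12)*(-23) = (-1 - 4)*(-23) = -5*(-23) = 115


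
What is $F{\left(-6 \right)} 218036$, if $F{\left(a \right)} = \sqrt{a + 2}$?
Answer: $436072 i \approx 4.3607 \cdot 10^{5} i$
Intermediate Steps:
$F{\left(a \right)} = \sqrt{2 + a}$
$F{\left(-6 \right)} 218036 = \sqrt{2 - 6} \cdot 218036 = \sqrt{-4} \cdot 218036 = 2 i 218036 = 436072 i$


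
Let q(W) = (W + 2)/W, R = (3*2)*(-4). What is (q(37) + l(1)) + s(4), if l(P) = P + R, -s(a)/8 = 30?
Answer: -9692/37 ≈ -261.95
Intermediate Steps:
R = -24 (R = 6*(-4) = -24)
q(W) = (2 + W)/W
s(a) = -240 (s(a) = -8*30 = -240)
l(P) = -24 + P (l(P) = P - 24 = -24 + P)
(q(37) + l(1)) + s(4) = ((2 + 37)/37 + (-24 + 1)) - 240 = ((1/37)*39 - 23) - 240 = (39/37 - 23) - 240 = -812/37 - 240 = -9692/37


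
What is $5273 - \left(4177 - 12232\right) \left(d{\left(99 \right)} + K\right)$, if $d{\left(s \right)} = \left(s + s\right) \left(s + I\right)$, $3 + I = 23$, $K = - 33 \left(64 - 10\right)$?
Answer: $175443173$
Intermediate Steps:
$K = -1782$ ($K = \left(-33\right) 54 = -1782$)
$I = 20$ ($I = -3 + 23 = 20$)
$d{\left(s \right)} = 2 s \left(20 + s\right)$ ($d{\left(s \right)} = \left(s + s\right) \left(s + 20\right) = 2 s \left(20 + s\right)$)
$5273 - \left(4177 - 12232\right) \left(d{\left(99 \right)} + K\right) = 5273 - \left(4177 - 12232\right) \left(2 \cdot 99 \left(20 + 99\right) - 1782\right) = 5273 - - 8055 \left(2 \cdot 99 \cdot 119 - 1782\right) = 5273 - - 8055 \left(23562 - 1782\right) = 5273 - \left(-8055\right) 21780 = 5273 - -175437900 = 5273 + 175437900 = 175443173$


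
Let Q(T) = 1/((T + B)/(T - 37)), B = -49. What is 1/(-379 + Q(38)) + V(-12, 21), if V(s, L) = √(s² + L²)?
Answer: -11/4170 + 3*√65 ≈ 24.184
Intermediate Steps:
Q(T) = (-37 + T)/(-49 + T) (Q(T) = 1/((T - 49)/(T - 37)) = 1/((-49 + T)/(-37 + T)) = (-37 + T)/(-49 + T))
V(s, L) = √(L² + s²)
1/(-379 + Q(38)) + V(-12, 21) = 1/(-379 + (-37 + 38)/(-49 + 38)) + √(21² + (-12)²) = 1/(-379 + 1/(-11)) + √(441 + 144) = 1/(-379 - 1/11*1) + √585 = 1/(-379 - 1/11) + 3*√65 = 1/(-4170/11) + 3*√65 = -11/4170 + 3*√65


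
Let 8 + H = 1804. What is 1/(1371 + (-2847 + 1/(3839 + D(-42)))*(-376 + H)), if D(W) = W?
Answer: -3797/15345076673 ≈ -2.4744e-7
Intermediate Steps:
H = 1796 (H = -8 + 1804 = 1796)
1/(1371 + (-2847 + 1/(3839 + D(-42)))*(-376 + H)) = 1/(1371 + (-2847 + 1/(3839 - 42))*(-376 + 1796)) = 1/(1371 + (-2847 + 1/3797)*1420) = 1/(1371 - 10810058/3797*1420) = 1/(1371 - 15350282360/3797) = 1/(-15345076673/3797) = -3797/15345076673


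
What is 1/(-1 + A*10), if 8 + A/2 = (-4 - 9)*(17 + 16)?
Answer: -1/8741 ≈ -0.00011440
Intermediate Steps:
A = -874 (A = -16 + 2*((-4 - 9)*(17 + 16)) = -16 + 2*(-13*33) = -16 + 2*(-429) = -16 - 858 = -874)
1/(-1 + A*10) = 1/(-1 - 874*10) = 1/(-1 - 8740) = 1/(-8741) = -1/8741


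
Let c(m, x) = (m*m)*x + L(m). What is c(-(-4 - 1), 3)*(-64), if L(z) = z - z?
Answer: -4800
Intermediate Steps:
L(z) = 0
c(m, x) = x*m² (c(m, x) = (m*m)*x + 0 = m²*x + 0 = x*m² + 0 = x*m²)
c(-(-4 - 1), 3)*(-64) = (3*(-(-4 - 1))²)*(-64) = (3*(-1*(-5))²)*(-64) = (3*5²)*(-64) = (3*25)*(-64) = 75*(-64) = -4800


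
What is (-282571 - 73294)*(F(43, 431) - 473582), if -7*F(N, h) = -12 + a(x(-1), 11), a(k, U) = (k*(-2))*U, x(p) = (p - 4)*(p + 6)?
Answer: 1179910264380/7 ≈ 1.6856e+11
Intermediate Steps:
x(p) = (-4 + p)*(6 + p)
a(k, U) = -2*U*k (a(k, U) = (-2*k)*U = -2*U*k)
F(N, h) = -538/7 (F(N, h) = -(-12 - 2*11*(-24 + (-1)² + 2*(-1)))/7 = -(-12 - 2*11*(-24 + 1 - 2))/7 = -(-12 - 2*11*(-25))/7 = -(-12 + 550)/7 = -⅐*538 = -538/7)
(-282571 - 73294)*(F(43, 431) - 473582) = (-282571 - 73294)*(-538/7 - 473582) = -355865*(-3315612/7) = 1179910264380/7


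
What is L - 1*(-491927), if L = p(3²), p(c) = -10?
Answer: 491917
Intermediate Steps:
L = -10
L - 1*(-491927) = -10 - 1*(-491927) = -10 + 491927 = 491917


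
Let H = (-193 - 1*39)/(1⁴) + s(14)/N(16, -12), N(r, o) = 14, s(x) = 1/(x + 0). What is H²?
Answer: 2067611841/38416 ≈ 53822.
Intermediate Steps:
s(x) = 1/x
H = -45471/196 (H = (-193 - 1*39)/(1⁴) + 1/(14*14) = (-193 - 39)/1 + (1/14)*(1/14) = -232*1 + 1/196 = -232 + 1/196 = -45471/196 ≈ -231.99)
H² = (-45471/196)² = 2067611841/38416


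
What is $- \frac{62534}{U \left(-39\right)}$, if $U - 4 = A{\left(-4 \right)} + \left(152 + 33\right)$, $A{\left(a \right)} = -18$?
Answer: $\frac{62534}{6669} \approx 9.3768$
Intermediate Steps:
$U = 171$ ($U = 4 + \left(-18 + \left(152 + 33\right)\right) = 4 + \left(-18 + 185\right) = 4 + 167 = 171$)
$- \frac{62534}{U \left(-39\right)} = - \frac{62534}{171 \left(-39\right)} = - \frac{62534}{-6669} = \left(-62534\right) \left(- \frac{1}{6669}\right) = \frac{62534}{6669}$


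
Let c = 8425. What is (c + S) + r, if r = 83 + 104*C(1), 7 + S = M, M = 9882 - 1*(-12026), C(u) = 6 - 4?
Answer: 30617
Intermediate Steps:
C(u) = 2
M = 21908 (M = 9882 + 12026 = 21908)
S = 21901 (S = -7 + 21908 = 21901)
r = 291 (r = 83 + 104*2 = 83 + 208 = 291)
(c + S) + r = (8425 + 21901) + 291 = 30326 + 291 = 30617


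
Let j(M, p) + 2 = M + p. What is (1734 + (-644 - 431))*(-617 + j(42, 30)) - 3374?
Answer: -363847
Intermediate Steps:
j(M, p) = -2 + M + p (j(M, p) = -2 + (M + p) = -2 + M + p)
(1734 + (-644 - 431))*(-617 + j(42, 30)) - 3374 = (1734 + (-644 - 431))*(-617 + (-2 + 42 + 30)) - 3374 = (1734 - 1075)*(-617 + 70) - 3374 = 659*(-547) - 3374 = -360473 - 3374 = -363847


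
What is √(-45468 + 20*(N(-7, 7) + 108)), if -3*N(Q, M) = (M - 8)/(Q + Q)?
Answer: I*√19099038/21 ≈ 208.11*I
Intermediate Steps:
N(Q, M) = -(-8 + M)/(6*Q) (N(Q, M) = -(M - 8)/(3*(Q + Q)) = -(-8 + M)/(3*(2*Q)) = -(-8 + M)*1/(2*Q)/3 = -(-8 + M)/(6*Q))
√(-45468 + 20*(N(-7, 7) + 108)) = √(-45468 + 20*((⅙)*(8 - 1*7)/(-7) + 108)) = √(-45468 + 20*((⅙)*(-⅐)*(8 - 7) + 108)) = √(-45468 + 20*((⅙)*(-⅐)*1 + 108)) = √(-45468 + 20*(-1/42 + 108)) = √(-45468 + 20*(4535/42)) = √(-45468 + 45350/21) = √(-909478/21) = I*√19099038/21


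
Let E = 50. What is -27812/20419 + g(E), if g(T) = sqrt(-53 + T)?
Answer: -27812/20419 + I*sqrt(3) ≈ -1.3621 + 1.732*I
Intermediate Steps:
-27812/20419 + g(E) = -27812/20419 + sqrt(-53 + 50) = -27812*1/20419 + sqrt(-3) = -27812/20419 + I*sqrt(3)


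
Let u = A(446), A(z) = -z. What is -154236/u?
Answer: 77118/223 ≈ 345.82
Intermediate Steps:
u = -446 (u = -1*446 = -446)
-154236/u = -154236/(-446) = -154236*(-1/446) = 77118/223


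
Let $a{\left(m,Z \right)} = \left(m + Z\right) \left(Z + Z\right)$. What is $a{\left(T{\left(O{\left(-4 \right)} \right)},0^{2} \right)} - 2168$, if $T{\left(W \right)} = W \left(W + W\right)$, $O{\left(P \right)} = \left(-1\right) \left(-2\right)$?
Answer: $-2168$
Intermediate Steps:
$O{\left(P \right)} = 2$
$T{\left(W \right)} = 2 W^{2}$ ($T{\left(W \right)} = W 2 W = 2 W^{2}$)
$a{\left(m,Z \right)} = 2 Z \left(Z + m\right)$ ($a{\left(m,Z \right)} = \left(Z + m\right) 2 Z = 2 Z \left(Z + m\right)$)
$a{\left(T{\left(O{\left(-4 \right)} \right)},0^{2} \right)} - 2168 = 2 \cdot 0^{2} \left(0^{2} + 2 \cdot 2^{2}\right) - 2168 = 2 \cdot 0 \left(0 + 2 \cdot 4\right) - 2168 = 2 \cdot 0 \left(0 + 8\right) - 2168 = 2 \cdot 0 \cdot 8 - 2168 = 0 - 2168 = -2168$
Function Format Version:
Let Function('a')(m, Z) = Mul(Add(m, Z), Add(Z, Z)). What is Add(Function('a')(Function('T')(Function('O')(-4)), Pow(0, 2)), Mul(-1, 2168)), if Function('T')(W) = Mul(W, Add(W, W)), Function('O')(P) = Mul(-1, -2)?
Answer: -2168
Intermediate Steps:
Function('O')(P) = 2
Function('T')(W) = Mul(2, Pow(W, 2)) (Function('T')(W) = Mul(W, Mul(2, W)) = Mul(2, Pow(W, 2)))
Function('a')(m, Z) = Mul(2, Z, Add(Z, m)) (Function('a')(m, Z) = Mul(Add(Z, m), Mul(2, Z)) = Mul(2, Z, Add(Z, m)))
Add(Function('a')(Function('T')(Function('O')(-4)), Pow(0, 2)), Mul(-1, 2168)) = Add(Mul(2, Pow(0, 2), Add(Pow(0, 2), Mul(2, Pow(2, 2)))), Mul(-1, 2168)) = Add(Mul(2, 0, Add(0, Mul(2, 4))), -2168) = Add(Mul(2, 0, Add(0, 8)), -2168) = Add(Mul(2, 0, 8), -2168) = Add(0, -2168) = -2168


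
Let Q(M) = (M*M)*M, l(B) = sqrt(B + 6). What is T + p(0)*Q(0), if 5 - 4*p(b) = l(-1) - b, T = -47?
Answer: -47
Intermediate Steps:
l(B) = sqrt(6 + B)
Q(M) = M**3 (Q(M) = M**2*M = M**3)
p(b) = 5/4 - sqrt(5)/4 + b/4 (p(b) = 5/4 - (sqrt(6 - 1) - b)/4 = 5/4 - (sqrt(5) - b)/4 = 5/4 + (-sqrt(5)/4 + b/4) = 5/4 - sqrt(5)/4 + b/4)
T + p(0)*Q(0) = -47 + (5/4 - sqrt(5)/4 + (1/4)*0)*0**3 = -47 + (5/4 - sqrt(5)/4 + 0)*0 = -47 + (5/4 - sqrt(5)/4)*0 = -47 + 0 = -47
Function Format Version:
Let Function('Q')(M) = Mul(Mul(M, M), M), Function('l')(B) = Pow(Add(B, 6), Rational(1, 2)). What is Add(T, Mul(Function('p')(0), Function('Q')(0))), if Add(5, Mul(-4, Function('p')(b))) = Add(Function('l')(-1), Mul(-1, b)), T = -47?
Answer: -47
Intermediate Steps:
Function('l')(B) = Pow(Add(6, B), Rational(1, 2))
Function('Q')(M) = Pow(M, 3) (Function('Q')(M) = Mul(Pow(M, 2), M) = Pow(M, 3))
Function('p')(b) = Add(Rational(5, 4), Mul(Rational(-1, 4), Pow(5, Rational(1, 2))), Mul(Rational(1, 4), b)) (Function('p')(b) = Add(Rational(5, 4), Mul(Rational(-1, 4), Add(Pow(Add(6, -1), Rational(1, 2)), Mul(-1, b)))) = Add(Rational(5, 4), Mul(Rational(-1, 4), Add(Pow(5, Rational(1, 2)), Mul(-1, b)))) = Add(Rational(5, 4), Add(Mul(Rational(-1, 4), Pow(5, Rational(1, 2))), Mul(Rational(1, 4), b))) = Add(Rational(5, 4), Mul(Rational(-1, 4), Pow(5, Rational(1, 2))), Mul(Rational(1, 4), b)))
Add(T, Mul(Function('p')(0), Function('Q')(0))) = Add(-47, Mul(Add(Rational(5, 4), Mul(Rational(-1, 4), Pow(5, Rational(1, 2))), Mul(Rational(1, 4), 0)), Pow(0, 3))) = Add(-47, Mul(Add(Rational(5, 4), Mul(Rational(-1, 4), Pow(5, Rational(1, 2))), 0), 0)) = Add(-47, Mul(Add(Rational(5, 4), Mul(Rational(-1, 4), Pow(5, Rational(1, 2)))), 0)) = Add(-47, 0) = -47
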